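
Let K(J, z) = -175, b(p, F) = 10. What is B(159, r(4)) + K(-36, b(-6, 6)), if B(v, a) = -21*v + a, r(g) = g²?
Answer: -3498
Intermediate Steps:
B(v, a) = a - 21*v
B(159, r(4)) + K(-36, b(-6, 6)) = (4² - 21*159) - 175 = (16 - 3339) - 175 = -3323 - 175 = -3498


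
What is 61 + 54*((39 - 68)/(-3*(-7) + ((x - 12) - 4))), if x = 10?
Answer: -217/5 ≈ -43.400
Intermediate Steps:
61 + 54*((39 - 68)/(-3*(-7) + ((x - 12) - 4))) = 61 + 54*((39 - 68)/(-3*(-7) + ((10 - 12) - 4))) = 61 + 54*(-29/(21 + (-2 - 4))) = 61 + 54*(-29/(21 - 6)) = 61 + 54*(-29/15) = 61 - 522/5 = -217/5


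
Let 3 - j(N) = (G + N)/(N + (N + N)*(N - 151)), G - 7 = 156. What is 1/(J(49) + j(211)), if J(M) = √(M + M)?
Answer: -16082209/479918977 + 37709287*√2/479918977 ≈ 0.077610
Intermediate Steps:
G = 163 (G = 7 + 156 = 163)
j(N) = 3 - (163 + N)/(N + 2*N*(-151 + N)) (j(N) = 3 - (163 + N)/(N + (N + N)*(N - 151)) = 3 - (163 + N)/(N + (2*N)*(-151 + N)) = 3 - (163 + N)/(N + 2*N*(-151 + N)))
J(M) = √2*√M (J(M) = √(2*M) = √2*√M)
1/(J(49) + j(211)) = 1/(√2*√49 + (-163 - 904*211 + 6*211²)/(211*(-301 + 2*211))) = 1/(√2*7 + (-163 - 190744 + 6*44521)/(211*(-301 + 422))) = 1/(7*√2 + (1/211)*(-163 - 190744 + 267126)/121) = 1/(7*√2 + (1/211)*(1/121)*76219) = 1/(7*√2 + 6929/2321) = 1/(6929/2321 + 7*√2)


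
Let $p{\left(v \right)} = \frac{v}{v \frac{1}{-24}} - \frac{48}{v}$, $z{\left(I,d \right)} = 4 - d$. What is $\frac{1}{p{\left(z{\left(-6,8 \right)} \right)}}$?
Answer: $- \frac{1}{12} \approx -0.083333$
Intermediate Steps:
$p{\left(v \right)} = -24 - \frac{48}{v}$ ($p{\left(v \right)} = \frac{v}{v \left(- \frac{1}{24}\right)} - \frac{48}{v} = \frac{v}{\left(- \frac{1}{24}\right) v} - \frac{48}{v} = v \left(- \frac{24}{v}\right) - \frac{48}{v} = -24 - \frac{48}{v}$)
$\frac{1}{p{\left(z{\left(-6,8 \right)} \right)}} = \frac{1}{-24 - \frac{48}{4 - 8}} = \frac{1}{-24 - \frac{48}{-4}} = \frac{1}{-24 - -12} = \frac{1}{-24 + 12} = \frac{1}{-12} = - \frac{1}{12}$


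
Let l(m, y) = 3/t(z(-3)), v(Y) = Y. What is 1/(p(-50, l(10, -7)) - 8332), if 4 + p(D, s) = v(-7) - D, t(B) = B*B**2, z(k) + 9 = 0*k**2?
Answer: -1/8293 ≈ -0.00012058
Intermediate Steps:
z(k) = -9 (z(k) = -9 + 0*k**2 = -9 + 0 = -9)
t(B) = B**3
l(m, y) = -1/243 (l(m, y) = 3/((-9)**3) = 3/(-729) = 3*(-1/729) = -1/243)
p(D, s) = -11 - D (p(D, s) = -4 + (-7 - D) = -11 - D)
1/(p(-50, l(10, -7)) - 8332) = 1/((-11 - 1*(-50)) - 8332) = 1/((-11 + 50) - 8332) = 1/(39 - 8332) = 1/(-8293) = -1/8293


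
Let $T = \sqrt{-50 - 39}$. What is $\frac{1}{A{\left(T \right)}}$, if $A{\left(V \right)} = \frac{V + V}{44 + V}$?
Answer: $\frac{1}{2} - \frac{22 i \sqrt{89}}{89} \approx 0.5 - 2.332 i$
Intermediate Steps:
$T = i \sqrt{89}$ ($T = \sqrt{-89} = i \sqrt{89} \approx 9.434 i$)
$A{\left(V \right)} = \frac{2 V}{44 + V}$
$\frac{1}{A{\left(T \right)}} = \frac{1}{2 i \sqrt{89} \frac{1}{44 + i \sqrt{89}}} = - \frac{i \sqrt{89} \left(44 + i \sqrt{89}\right)}{178}$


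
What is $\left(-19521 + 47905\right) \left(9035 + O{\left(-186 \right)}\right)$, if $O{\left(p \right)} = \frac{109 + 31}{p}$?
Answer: $\frac{23847811040}{93} \approx 2.5643 \cdot 10^{8}$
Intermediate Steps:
$O{\left(p \right)} = \frac{140}{p}$
$\left(-19521 + 47905\right) \left(9035 + O{\left(-186 \right)}\right) = \left(-19521 + 47905\right) \left(9035 + \frac{140}{-186}\right) = 28384 \left(9035 + 140 \left(- \frac{1}{186}\right)\right) = 28384 \left(9035 - \frac{70}{93}\right) = 28384 \cdot \frac{840185}{93} = \frac{23847811040}{93}$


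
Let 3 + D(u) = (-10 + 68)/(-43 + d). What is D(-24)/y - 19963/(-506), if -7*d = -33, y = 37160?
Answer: 9940425459/251959664 ≈ 39.452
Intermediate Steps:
d = 33/7 (d = -1/7*(-33) = 33/7 ≈ 4.7143)
D(u) = -605/134 (D(u) = -3 + (-10 + 68)/(-43 + 33/7) = -3 + 58/(-268/7) = -3 + 58*(-7/268) = -3 - 203/134 = -605/134)
D(-24)/y - 19963/(-506) = -605/134/37160 - 19963/(-506) = -605/134*1/37160 - 19963*(-1/506) = -121/995888 + 19963/506 = 9940425459/251959664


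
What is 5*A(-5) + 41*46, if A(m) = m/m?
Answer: 1891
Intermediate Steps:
A(m) = 1
5*A(-5) + 41*46 = 5*1 + 41*46 = 5 + 1886 = 1891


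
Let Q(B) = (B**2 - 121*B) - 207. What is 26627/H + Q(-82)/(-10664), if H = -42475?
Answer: -982196853/452953400 ≈ -2.1684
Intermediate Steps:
Q(B) = -207 + B**2 - 121*B
26627/H + Q(-82)/(-10664) = 26627/(-42475) + (-207 + (-82)**2 - 121*(-82))/(-10664) = 26627*(-1/42475) + (-207 + 6724 + 9922)*(-1/10664) = -26627/42475 + 16439*(-1/10664) = -26627/42475 - 16439/10664 = -982196853/452953400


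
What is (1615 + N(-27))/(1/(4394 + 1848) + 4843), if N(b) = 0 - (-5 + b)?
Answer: 3426858/10076669 ≈ 0.34008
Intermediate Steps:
N(b) = 5 - b (N(b) = 0 + (5 - b) = 5 - b)
(1615 + N(-27))/(1/(4394 + 1848) + 4843) = (1615 + (5 - 1*(-27)))/(1/(4394 + 1848) + 4843) = (1615 + (5 + 27))/(1/6242 + 4843) = (1615 + 32)/(1/6242 + 4843) = 1647/(30230007/6242) = 1647*(6242/30230007) = 3426858/10076669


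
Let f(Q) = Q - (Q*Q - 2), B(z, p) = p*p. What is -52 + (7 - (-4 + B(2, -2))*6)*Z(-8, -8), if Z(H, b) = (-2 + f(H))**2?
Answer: 36236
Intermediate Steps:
B(z, p) = p**2
f(Q) = 2 + Q - Q**2 (f(Q) = Q - (Q**2 - 2) = Q - (-2 + Q**2) = Q + (2 - Q**2) = 2 + Q - Q**2)
Z(H, b) = (H - H**2)**2 (Z(H, b) = (-2 + (2 + H - H**2))**2 = (H - H**2)**2)
-52 + (7 - (-4 + B(2, -2))*6)*Z(-8, -8) = -52 + (7 - (-4 + (-2)**2)*6)*((-8)**2*(1 - 1*(-8))**2) = -52 + (7 - (-4 + 4)*6)*(64*(1 + 8)**2) = -52 + (7 - 0*6)*(64*9**2) = -52 + (7 - 1*0)*(64*81) = -52 + (7 + 0)*5184 = -52 + 7*5184 = -52 + 36288 = 36236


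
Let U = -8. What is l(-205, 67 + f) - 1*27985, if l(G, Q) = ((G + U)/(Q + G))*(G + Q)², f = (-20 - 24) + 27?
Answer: 5030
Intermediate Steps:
f = -17 (f = -44 + 27 = -17)
l(G, Q) = (-8 + G)*(G + Q) (l(G, Q) = ((G - 8)/(Q + G))*(G + Q)² = ((-8 + G)/(G + Q))*(G + Q)² = (-8 + G)*(G + Q))
l(-205, 67 + f) - 1*27985 = ((-205)² - 8*(-205) - 8*(67 - 17) - 205*(67 - 17)) - 1*27985 = (42025 + 1640 - 8*50 - 205*50) - 27985 = (42025 + 1640 - 400 - 10250) - 27985 = 33015 - 27985 = 5030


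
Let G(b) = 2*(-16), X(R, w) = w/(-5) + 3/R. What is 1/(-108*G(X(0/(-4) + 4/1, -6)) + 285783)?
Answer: 1/289239 ≈ 3.4573e-6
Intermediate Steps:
X(R, w) = 3/R - w/5 (X(R, w) = w*(-⅕) + 3/R = -w/5 + 3/R = 3/R - w/5)
G(b) = -32
1/(-108*G(X(0/(-4) + 4/1, -6)) + 285783) = 1/(-108*(-32) + 285783) = 1/(3456 + 285783) = 1/289239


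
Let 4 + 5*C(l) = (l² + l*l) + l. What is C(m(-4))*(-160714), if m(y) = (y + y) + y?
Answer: -43714208/5 ≈ -8.7428e+6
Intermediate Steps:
m(y) = 3*y (m(y) = 2*y + y = 3*y)
C(l) = -⅘ + l/5 + 2*l²/5 (C(l) = -⅘ + ((l² + l*l) + l)/5 = -⅘ + ((l² + l²) + l)/5 = -⅘ + (2*l² + l)/5 = -⅘ + (l + 2*l²)/5 = -⅘ + (l/5 + 2*l²/5) = -⅘ + l/5 + 2*l²/5)
C(m(-4))*(-160714) = (-⅘ + (3*(-4))/5 + 2*(3*(-4))²/5)*(-160714) = (-⅘ + (⅕)*(-12) + (⅖)*(-12)²)*(-160714) = (-⅘ - 12/5 + (⅖)*144)*(-160714) = (-⅘ - 12/5 + 288/5)*(-160714) = (272/5)*(-160714) = -43714208/5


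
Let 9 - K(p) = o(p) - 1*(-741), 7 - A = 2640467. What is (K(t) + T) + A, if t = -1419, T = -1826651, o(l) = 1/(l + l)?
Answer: -12679738433/2838 ≈ -4.4678e+6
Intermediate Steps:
A = -2640460 (A = 7 - 1*2640467 = 7 - 2640467 = -2640460)
o(l) = 1/(2*l)
K(p) = -732 - 1/(2*p) (K(p) = 9 - (1/(2*p) - 1*(-741)) = 9 - (1/(2*p) + 741) = 9 - (741 + 1/(2*p)) = 9 + (-741 - 1/(2*p)) = -732 - 1/(2*p))
(K(t) + T) + A = ((-732 - ½/(-1419)) - 1826651) - 2640460 = ((-732 - ½*(-1/1419)) - 1826651) - 2640460 = ((-732 + 1/2838) - 1826651) - 2640460 = (-2077415/2838 - 1826651) - 2640460 = -5186112953/2838 - 2640460 = -12679738433/2838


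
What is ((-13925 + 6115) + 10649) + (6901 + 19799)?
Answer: 29539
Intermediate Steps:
((-13925 + 6115) + 10649) + (6901 + 19799) = (-7810 + 10649) + 26700 = 2839 + 26700 = 29539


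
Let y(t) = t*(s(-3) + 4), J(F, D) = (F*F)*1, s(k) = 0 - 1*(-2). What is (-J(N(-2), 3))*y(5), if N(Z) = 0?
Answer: 0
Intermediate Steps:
s(k) = 2 (s(k) = 0 + 2 = 2)
J(F, D) = F² (J(F, D) = F²*1 = F²)
y(t) = 6*t (y(t) = t*(2 + 4) = t*6 = 6*t)
(-J(N(-2), 3))*y(5) = (-1*0²)*(6*5) = -1*0*30 = 0*30 = 0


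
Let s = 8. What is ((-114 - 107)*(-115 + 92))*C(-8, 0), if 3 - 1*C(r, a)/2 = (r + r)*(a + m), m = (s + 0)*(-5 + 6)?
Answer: 1331746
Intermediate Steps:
m = 8 (m = (8 + 0)*(-5 + 6) = 8*1 = 8)
C(r, a) = 6 - 4*r*(8 + a) (C(r, a) = 6 - 2*(r + r)*(a + 8) = 6 - 2*2*r*(8 + a) = 6 - 4*r*(8 + a))
((-114 - 107)*(-115 + 92))*C(-8, 0) = ((-114 - 107)*(-115 + 92))*(6 - 32*(-8) - 4*0*(-8)) = (-221*(-23))*(6 + 256 + 0) = 5083*262 = 1331746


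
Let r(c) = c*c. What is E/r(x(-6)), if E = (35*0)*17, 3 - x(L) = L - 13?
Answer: 0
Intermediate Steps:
x(L) = 16 - L (x(L) = 3 - (L - 13) = 3 - (-13 + L) = 3 + (13 - L) = 16 - L)
E = 0 (E = 0*17 = 0)
r(c) = c²
E/r(x(-6)) = 0/((16 - 1*(-6))²) = 0/((16 + 6)²) = 0/(22²) = 0/484 = 0*(1/484) = 0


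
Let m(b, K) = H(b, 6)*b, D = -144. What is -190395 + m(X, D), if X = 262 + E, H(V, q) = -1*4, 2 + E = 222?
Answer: -192323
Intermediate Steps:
E = 220 (E = -2 + 222 = 220)
H(V, q) = -4
X = 482 (X = 262 + 220 = 482)
m(b, K) = -4*b
-190395 + m(X, D) = -190395 - 4*482 = -190395 - 1928 = -192323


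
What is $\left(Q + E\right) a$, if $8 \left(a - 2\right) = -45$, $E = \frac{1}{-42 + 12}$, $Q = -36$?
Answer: $\frac{31349}{240} \approx 130.62$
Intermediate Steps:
$E = - \frac{1}{30}$ ($E = \frac{1}{-30} = - \frac{1}{30} \approx -0.033333$)
$a = - \frac{29}{8}$ ($a = 2 + \frac{1}{8} \left(-45\right) = 2 - \frac{45}{8} = - \frac{29}{8} \approx -3.625$)
$\left(Q + E\right) a = \left(-36 - \frac{1}{30}\right) \left(- \frac{29}{8}\right) = \left(- \frac{1081}{30}\right) \left(- \frac{29}{8}\right) = \frac{31349}{240}$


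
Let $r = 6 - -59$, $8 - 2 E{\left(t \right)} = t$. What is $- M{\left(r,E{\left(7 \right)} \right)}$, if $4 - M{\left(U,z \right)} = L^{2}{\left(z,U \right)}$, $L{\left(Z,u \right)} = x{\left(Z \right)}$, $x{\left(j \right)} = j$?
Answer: $- \frac{15}{4} \approx -3.75$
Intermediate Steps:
$E{\left(t \right)} = 4 - \frac{t}{2}$
$r = 65$ ($r = 6 + 59 = 65$)
$L{\left(Z,u \right)} = Z$
$M{\left(U,z \right)} = 4 - z^{2}$
$- M{\left(r,E{\left(7 \right)} \right)} = - (4 - \left(4 - \frac{7}{2}\right)^{2}) = - (4 - \left(\frac{1}{2}\right)^{2}) = - (4 - \frac{1}{4}) = \left(-1\right) \frac{15}{4} = - \frac{15}{4}$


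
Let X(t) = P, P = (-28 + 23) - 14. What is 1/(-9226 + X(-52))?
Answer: -1/9245 ≈ -0.00010817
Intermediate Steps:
P = -19 (P = -5 - 14 = -19)
X(t) = -19
1/(-9226 + X(-52)) = 1/(-9226 - 19) = 1/(-9245) = -1/9245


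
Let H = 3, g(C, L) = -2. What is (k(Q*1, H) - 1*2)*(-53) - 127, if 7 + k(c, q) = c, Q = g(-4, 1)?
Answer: 456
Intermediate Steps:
Q = -2
k(c, q) = -7 + c
(k(Q*1, H) - 1*2)*(-53) - 127 = ((-7 - 2*1) - 1*2)*(-53) - 127 = ((-7 - 2) - 2)*(-53) - 127 = (-9 - 2)*(-53) - 127 = -11*(-53) - 127 = 583 - 127 = 456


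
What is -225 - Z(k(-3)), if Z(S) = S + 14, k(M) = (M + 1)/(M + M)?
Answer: -718/3 ≈ -239.33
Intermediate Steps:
k(M) = (1 + M)/(2*M) (k(M) = (1 + M)/((2*M)) = (1 + M)*(1/(2*M)) = (1 + M)/(2*M))
Z(S) = 14 + S
-225 - Z(k(-3)) = -225 - (14 + (1/2)*(1 - 3)/(-3)) = -225 - (14 + (1/2)*(-1/3)*(-2)) = -225 - (14 + 1/3) = -225 - 1*43/3 = -225 - 43/3 = -718/3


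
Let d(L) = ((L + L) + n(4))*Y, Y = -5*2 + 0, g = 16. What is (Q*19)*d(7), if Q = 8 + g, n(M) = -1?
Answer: -59280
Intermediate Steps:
Y = -10 (Y = -10 + 0 = -10)
Q = 24 (Q = 8 + 16 = 24)
d(L) = 10 - 20*L (d(L) = ((L + L) - 1)*(-10) = (2*L - 1)*(-10) = (-1 + 2*L)*(-10) = 10 - 20*L)
(Q*19)*d(7) = (24*19)*(10 - 20*7) = 456*(10 - 140) = 456*(-130) = -59280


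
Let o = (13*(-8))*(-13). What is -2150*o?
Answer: -2906800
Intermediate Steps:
o = 1352 (o = -104*(-13) = 1352)
-2150*o = -2150*1352 = -2906800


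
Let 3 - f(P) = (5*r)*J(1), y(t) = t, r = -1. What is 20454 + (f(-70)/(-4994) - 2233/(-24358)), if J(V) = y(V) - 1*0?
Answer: 1244057152773/60821926 ≈ 20454.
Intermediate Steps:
J(V) = V (J(V) = V - 1*0 = V + 0 = V)
f(P) = 8 (f(P) = 3 - 5*(-1) = 3 - (-5) = 3 - 1*(-5) = 3 + 5 = 8)
20454 + (f(-70)/(-4994) - 2233/(-24358)) = 20454 + (8/(-4994) - 2233/(-24358)) = 20454 + (8*(-1/4994) - 2233*(-1/24358)) = 20454 + (-4/2497 + 2233/24358) = 20454 + 5478369/60821926 = 1244057152773/60821926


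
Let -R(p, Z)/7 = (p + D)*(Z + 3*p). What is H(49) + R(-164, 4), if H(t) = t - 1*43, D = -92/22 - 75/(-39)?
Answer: -81214542/143 ≈ -5.6793e+5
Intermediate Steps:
D = -323/143 (D = -92*1/22 - 75*(-1/39) = -46/11 + 25/13 = -323/143 ≈ -2.2587)
R(p, Z) = -7*(-323/143 + p)*(Z + 3*p) (R(p, Z) = -7*(p - 323/143)*(Z + 3*p) = -7*(-323/143 + p)*(Z + 3*p))
H(t) = -43 + t (H(t) = t - 43 = -43 + t)
H(49) + R(-164, 4) = (-43 + 49) + (-21*(-164)² + (2261/143)*4 + (6783/143)*(-164) - 7*4*(-164)) = 6 + (-21*26896 + 9044/143 - 1112412/143 + 4592) = 6 + (-564816 + 9044/143 - 1112412/143 + 4592) = 6 - 81215400/143 = -81214542/143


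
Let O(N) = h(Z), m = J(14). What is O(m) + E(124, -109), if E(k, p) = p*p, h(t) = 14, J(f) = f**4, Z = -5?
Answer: 11895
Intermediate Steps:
m = 38416 (m = 14**4 = 38416)
O(N) = 14
E(k, p) = p**2
O(m) + E(124, -109) = 14 + (-109)**2 = 14 + 11881 = 11895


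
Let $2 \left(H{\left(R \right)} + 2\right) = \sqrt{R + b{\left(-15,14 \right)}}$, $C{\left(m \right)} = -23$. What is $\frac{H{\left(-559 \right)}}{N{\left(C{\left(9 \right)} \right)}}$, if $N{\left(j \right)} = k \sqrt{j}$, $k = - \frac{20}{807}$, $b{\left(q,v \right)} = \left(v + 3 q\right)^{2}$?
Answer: $\frac{807 i \sqrt{23} \left(-4 + \sqrt{402}\right)}{920} \approx 67.519 i$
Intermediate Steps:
$k = - \frac{20}{807}$ ($k = \left(-20\right) \frac{1}{807} = - \frac{20}{807} \approx -0.024783$)
$H{\left(R \right)} = -2 + \frac{\sqrt{961 + R}}{2}$ ($H{\left(R \right)} = -2 + \frac{\sqrt{R + \left(14 + 3 \left(-15\right)\right)^{2}}}{2} = -2 + \frac{\sqrt{R + \left(14 - 45\right)^{2}}}{2} = -2 + \frac{\sqrt{R + \left(-31\right)^{2}}}{2} = -2 + \frac{\sqrt{R + 961}}{2} = -2 + \frac{\sqrt{961 + R}}{2}$)
$N{\left(j \right)} = - \frac{20 \sqrt{j}}{807}$
$\frac{H{\left(-559 \right)}}{N{\left(C{\left(9 \right)} \right)}} = \frac{-2 + \frac{\sqrt{961 - 559}}{2}}{\left(- \frac{20}{807}\right) \sqrt{-23}} = \frac{-2 + \frac{\sqrt{402}}{2}}{\left(- \frac{20}{807}\right) i \sqrt{23}} = \left(-2 + \frac{\sqrt{402}}{2}\right) \frac{807 i \sqrt{23}}{460} = \frac{807 i \sqrt{23} \left(-2 + \frac{\sqrt{402}}{2}\right)}{460}$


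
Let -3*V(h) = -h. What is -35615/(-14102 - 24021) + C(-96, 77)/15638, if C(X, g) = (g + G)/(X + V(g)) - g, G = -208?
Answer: 58455746514/62895668507 ≈ 0.92941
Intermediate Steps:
V(h) = h/3 (V(h) = -(-1)*h/3 = h/3)
C(X, g) = -g + (-208 + g)/(X + g/3) (C(X, g) = (g - 208)/(X + g/3) - g = (-208 + g)/(X + g/3) - g = -g + (-208 + g)/(X + g/3))
-35615/(-14102 - 24021) + C(-96, 77)/15638 = -35615/(-14102 - 24021) + ((-624 - 1*77² + 3*77 - 3*(-96)*77)/(77 + 3*(-96)))/15638 = -35615/(-38123) + ((-624 - 1*5929 + 231 + 22176)/(77 - 288))*(1/15638) = -35615*(-1/38123) + ((-624 - 5929 + 231 + 22176)/(-211))*(1/15638) = 35615/38123 - 1/211*15854*(1/15638) = 35615/38123 - 15854/211*1/15638 = 35615/38123 - 7927/1649809 = 58455746514/62895668507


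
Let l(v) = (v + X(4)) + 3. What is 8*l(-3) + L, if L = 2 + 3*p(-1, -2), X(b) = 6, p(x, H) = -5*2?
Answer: 20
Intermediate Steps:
p(x, H) = -10
l(v) = 9 + v (l(v) = (v + 6) + 3 = (6 + v) + 3 = 9 + v)
L = -28 (L = 2 + 3*(-10) = 2 - 30 = -28)
8*l(-3) + L = 8*(9 - 3) - 28 = 8*6 - 28 = 48 - 28 = 20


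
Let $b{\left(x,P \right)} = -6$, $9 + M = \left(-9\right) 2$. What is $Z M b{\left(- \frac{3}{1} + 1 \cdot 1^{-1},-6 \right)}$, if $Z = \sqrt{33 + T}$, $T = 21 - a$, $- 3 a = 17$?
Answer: $54 \sqrt{537} \approx 1251.4$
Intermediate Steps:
$a = - \frac{17}{3}$ ($a = \left(- \frac{1}{3}\right) 17 = - \frac{17}{3} \approx -5.6667$)
$M = -27$ ($M = -9 - 18 = -27$)
$T = \frac{80}{3}$ ($T = 21 - - \frac{17}{3} = 21 + \frac{17}{3} = \frac{80}{3} \approx 26.667$)
$Z = \frac{\sqrt{537}}{3}$ ($Z = \sqrt{33 + \frac{80}{3}} = \sqrt{\frac{179}{3}} = \frac{\sqrt{537}}{3} \approx 7.7244$)
$Z M b{\left(- \frac{3}{1} + 1 \cdot 1^{-1},-6 \right)} = \frac{\sqrt{537}}{3} \left(-27\right) \left(-6\right) = - 9 \sqrt{537} \left(-6\right) = 54 \sqrt{537}$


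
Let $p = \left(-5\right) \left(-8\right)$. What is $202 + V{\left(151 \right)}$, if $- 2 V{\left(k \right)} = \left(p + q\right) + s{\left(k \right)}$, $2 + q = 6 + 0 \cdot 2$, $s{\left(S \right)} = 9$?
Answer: $\frac{351}{2} \approx 175.5$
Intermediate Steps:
$p = 40$
$q = 4$ ($q = -2 + \left(6 + 0 \cdot 2\right) = -2 + \left(6 + 0\right) = -2 + 6 = 4$)
$V{\left(k \right)} = - \frac{53}{2}$ ($V{\left(k \right)} = - \frac{\left(40 + 4\right) + 9}{2} = - \frac{44 + 9}{2} = \left(- \frac{1}{2}\right) 53 = - \frac{53}{2}$)
$202 + V{\left(151 \right)} = 202 - \frac{53}{2} = \frac{351}{2}$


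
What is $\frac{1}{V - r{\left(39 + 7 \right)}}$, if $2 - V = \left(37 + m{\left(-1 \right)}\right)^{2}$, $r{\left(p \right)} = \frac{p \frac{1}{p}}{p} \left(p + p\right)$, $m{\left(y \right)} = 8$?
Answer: $- \frac{1}{2025} \approx -0.00049383$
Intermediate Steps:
$r{\left(p \right)} = 2$ ($r{\left(p \right)} = 1 \frac{1}{p} 2 p = \frac{2 p}{p} = 2$)
$V = -2023$ ($V = 2 - \left(37 + 8\right)^{2} = 2 - 45^{2} = 2 - 2025 = -2023$)
$\frac{1}{V - r{\left(39 + 7 \right)}} = \frac{1}{-2023 - 2} = \frac{1}{-2025} = - \frac{1}{2025}$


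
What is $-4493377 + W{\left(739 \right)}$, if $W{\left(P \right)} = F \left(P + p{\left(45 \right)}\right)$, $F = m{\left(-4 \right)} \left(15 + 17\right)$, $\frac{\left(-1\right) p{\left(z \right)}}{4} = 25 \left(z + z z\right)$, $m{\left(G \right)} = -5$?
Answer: $28508383$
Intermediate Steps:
$p{\left(z \right)} = - 100 z - 100 z^{2}$ ($p{\left(z \right)} = - 4 \cdot 25 \left(z + z z\right) = - 4 \cdot 25 \left(z + z^{2}\right) = - 4 \left(25 z + 25 z^{2}\right) = - 100 z - 100 z^{2}$)
$F = -160$ ($F = - 5 \left(15 + 17\right) = \left(-5\right) 32 = -160$)
$W{\left(P \right)} = 33120000 - 160 P$ ($W{\left(P \right)} = - 160 \left(P - 4500 \left(1 + 45\right)\right) = - 160 \left(P - 4500 \cdot 46\right) = - 160 \left(P - 207000\right) = - 160 \left(-207000 + P\right) = 33120000 - 160 P$)
$-4493377 + W{\left(739 \right)} = -4493377 + \left(33120000 - 118240\right) = -4493377 + 33001760 = 28508383$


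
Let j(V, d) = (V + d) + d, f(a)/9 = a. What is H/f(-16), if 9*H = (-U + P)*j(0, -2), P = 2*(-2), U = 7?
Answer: -11/324 ≈ -0.033951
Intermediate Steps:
f(a) = 9*a
j(V, d) = V + 2*d
P = -4
H = 44/9 (H = ((-1*7 - 4)*(0 + 2*(-2)))/9 = ((-7 - 4)*(0 - 4))/9 = (-11*(-4))/9 = (1/9)*44 = 44/9 ≈ 4.8889)
H/f(-16) = 44/(9*((9*(-16)))) = (44/9)/(-144) = (44/9)*(-1/144) = -11/324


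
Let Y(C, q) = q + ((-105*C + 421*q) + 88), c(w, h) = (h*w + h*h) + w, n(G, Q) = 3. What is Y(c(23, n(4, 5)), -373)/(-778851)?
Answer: 167923/778851 ≈ 0.21560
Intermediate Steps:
c(w, h) = w + h² + h*w (c(w, h) = (h*w + h²) + w = (h² + h*w) + w = w + h² + h*w)
Y(C, q) = 88 - 105*C + 422*q (Y(C, q) = q + (88 - 105*C + 421*q) = 88 - 105*C + 422*q)
Y(c(23, n(4, 5)), -373)/(-778851) = (88 - 105*(23 + 3² + 3*23) + 422*(-373))/(-778851) = (88 - 105*(23 + 9 + 69) - 157406)*(-1/778851) = (88 - 105*101 - 157406)*(-1/778851) = (88 - 10605 - 157406)*(-1/778851) = -167923*(-1/778851) = 167923/778851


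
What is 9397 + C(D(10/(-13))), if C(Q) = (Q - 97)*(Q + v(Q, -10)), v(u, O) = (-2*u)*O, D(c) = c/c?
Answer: 7381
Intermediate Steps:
D(c) = 1
v(u, O) = -2*O*u
C(Q) = 21*Q*(-97 + Q) (C(Q) = (Q - 97)*(Q - 2*(-10)*Q) = (-97 + Q)*(Q + 20*Q) = (-97 + Q)*(21*Q) = 21*Q*(-97 + Q))
9397 + C(D(10/(-13))) = 9397 + 21*1*(-97 + 1) = 9397 + 21*1*(-96) = 9397 - 2016 = 7381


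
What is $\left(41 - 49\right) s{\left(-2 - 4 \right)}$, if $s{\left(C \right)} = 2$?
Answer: $-16$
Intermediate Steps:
$\left(41 - 49\right) s{\left(-2 - 4 \right)} = \left(41 - 49\right) 2 = \left(-8\right) 2 = -16$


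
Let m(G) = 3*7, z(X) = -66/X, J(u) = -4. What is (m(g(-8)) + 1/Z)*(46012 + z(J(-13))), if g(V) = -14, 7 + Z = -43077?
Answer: 83289767491/86168 ≈ 9.6660e+5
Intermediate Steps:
Z = -43084 (Z = -7 - 43077 = -43084)
m(G) = 21
(m(g(-8)) + 1/Z)*(46012 + z(J(-13))) = (21 + 1/(-43084))*(46012 - 66/(-4)) = (21 - 1/43084)*(46012 - 66*(-1/4)) = 904763*(46012 + 33/2)/43084 = (904763/43084)*(92057/2) = 83289767491/86168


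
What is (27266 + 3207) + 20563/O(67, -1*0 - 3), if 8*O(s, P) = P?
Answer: -73085/3 ≈ -24362.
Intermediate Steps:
O(s, P) = P/8
(27266 + 3207) + 20563/O(67, -1*0 - 3) = (27266 + 3207) + 20563/(((-1*0 - 3)/8)) = 30473 + 20563/(((0 - 3)/8)) = 30473 + 20563/(((1/8)*(-3))) = 30473 + 20563/(-3/8) = 30473 + 20563*(-8/3) = 30473 - 164504/3 = -73085/3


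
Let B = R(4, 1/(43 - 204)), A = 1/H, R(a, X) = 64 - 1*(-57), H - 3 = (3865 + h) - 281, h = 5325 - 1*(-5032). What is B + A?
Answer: 1687225/13944 ≈ 121.00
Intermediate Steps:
h = 10357 (h = 5325 + 5032 = 10357)
H = 13944 (H = 3 + ((3865 + 10357) - 281) = 3 + (14222 - 281) = 3 + 13941 = 13944)
R(a, X) = 121 (R(a, X) = 64 + 57 = 121)
A = 1/13944 ≈ 7.1715e-5
B = 121
B + A = 121 + 1/13944 = 1687225/13944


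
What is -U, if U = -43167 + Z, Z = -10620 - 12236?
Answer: 66023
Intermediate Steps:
Z = -22856
U = -66023 (U = -43167 - 22856 = -66023)
-U = -1*(-66023) = 66023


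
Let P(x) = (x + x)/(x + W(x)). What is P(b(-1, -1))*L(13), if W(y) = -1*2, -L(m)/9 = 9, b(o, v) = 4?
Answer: -324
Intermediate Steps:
L(m) = -81 (L(m) = -9*9 = -81)
W(y) = -2
P(x) = 2*x/(-2 + x) (P(x) = (x + x)/(x - 2) = (2*x)/(-2 + x) = 2*x/(-2 + x))
P(b(-1, -1))*L(13) = (2*4/(-2 + 4))*(-81) = (2*4/2)*(-81) = (2*4*(½))*(-81) = 4*(-81) = -324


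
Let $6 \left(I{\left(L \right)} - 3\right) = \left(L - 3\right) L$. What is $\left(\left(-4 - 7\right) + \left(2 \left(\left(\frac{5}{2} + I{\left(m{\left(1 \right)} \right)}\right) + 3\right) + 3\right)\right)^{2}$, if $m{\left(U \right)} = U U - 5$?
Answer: $\frac{3025}{9} \approx 336.11$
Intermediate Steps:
$m{\left(U \right)} = -5 + U^{2}$ ($m{\left(U \right)} = U^{2} - 5 = -5 + U^{2}$)
$I{\left(L \right)} = 3 + \frac{L \left(-3 + L\right)}{6}$ ($I{\left(L \right)} = 3 + \frac{\left(L - 3\right) L}{6} = 3 + \frac{\left(-3 + L\right) L}{6} = 3 + \frac{L \left(-3 + L\right)}{6}$)
$\left(\left(-4 - 7\right) + \left(2 \left(\left(\frac{5}{2} + I{\left(m{\left(1 \right)} \right)}\right) + 3\right) + 3\right)\right)^{2} = \left(\left(-4 - 7\right) + \left(2 \left(\left(\frac{5}{2} + \left(3 - \frac{-5 + 1^{2}}{2} + \frac{\left(-5 + 1^{2}\right)^{2}}{6}\right)\right) + 3\right) + 3\right)\right)^{2} = \left(\left(-4 - 7\right) + \left(2 \left(\left(5 \cdot \frac{1}{2} + \left(3 - \frac{-5 + 1}{2} + \frac{\left(-5 + 1\right)^{2}}{6}\right)\right) + 3\right) + 3\right)\right)^{2} = \left(-11 + \left(2 \left(\left(\frac{5}{2} + \left(3 - -2 + \frac{\left(-4\right)^{2}}{6}\right)\right) + 3\right) + 3\right)\right)^{2} = \left(-11 + \left(2 \left(\left(\frac{5}{2} + \left(3 + 2 + \frac{1}{6} \cdot 16\right)\right) + 3\right) + 3\right)\right)^{2} = \left(-11 + \left(2 \left(\left(\frac{5}{2} + \left(3 + 2 + \frac{8}{3}\right)\right) + 3\right) + 3\right)\right)^{2} = \left(-11 + \left(2 \left(\left(\frac{5}{2} + \frac{23}{3}\right) + 3\right) + 3\right)\right)^{2} = \left(-11 + \left(2 \left(\frac{61}{6} + 3\right) + 3\right)\right)^{2} = \left(-11 + \left(2 \cdot \frac{79}{6} + 3\right)\right)^{2} = \left(-11 + \left(\frac{79}{3} + 3\right)\right)^{2} = \left(-11 + \frac{88}{3}\right)^{2} = \left(\frac{55}{3}\right)^{2} = \frac{3025}{9}$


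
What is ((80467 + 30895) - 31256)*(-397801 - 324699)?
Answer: -57876585000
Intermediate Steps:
((80467 + 30895) - 31256)*(-397801 - 324699) = (111362 - 31256)*(-722500) = 80106*(-722500) = -57876585000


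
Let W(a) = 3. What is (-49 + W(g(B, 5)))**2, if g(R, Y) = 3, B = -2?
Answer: 2116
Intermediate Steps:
(-49 + W(g(B, 5)))**2 = (-49 + 3)**2 = (-46)**2 = 2116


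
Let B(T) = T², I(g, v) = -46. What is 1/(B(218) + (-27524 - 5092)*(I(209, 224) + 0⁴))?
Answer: 1/1547860 ≈ 6.4605e-7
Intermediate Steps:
1/(B(218) + (-27524 - 5092)*(I(209, 224) + 0⁴)) = 1/(218² + (-27524 - 5092)*(-46 + 0⁴)) = 1/(47524 - 32616*(-46 + 0)) = 1/(47524 - 32616*(-46)) = 1/(47524 + 1500336) = 1/1547860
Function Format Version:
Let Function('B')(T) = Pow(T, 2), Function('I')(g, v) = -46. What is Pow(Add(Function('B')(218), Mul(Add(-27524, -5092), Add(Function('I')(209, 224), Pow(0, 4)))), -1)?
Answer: Rational(1, 1547860) ≈ 6.4605e-7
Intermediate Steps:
Pow(Add(Function('B')(218), Mul(Add(-27524, -5092), Add(Function('I')(209, 224), Pow(0, 4)))), -1) = Pow(Add(Pow(218, 2), Mul(Add(-27524, -5092), Add(-46, Pow(0, 4)))), -1) = Pow(Add(47524, Mul(-32616, Add(-46, 0))), -1) = Pow(Add(47524, Mul(-32616, -46)), -1) = Pow(Add(47524, 1500336), -1) = Pow(1547860, -1) = Rational(1, 1547860)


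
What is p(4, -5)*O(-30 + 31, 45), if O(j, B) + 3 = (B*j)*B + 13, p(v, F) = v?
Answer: 8140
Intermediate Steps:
O(j, B) = 10 + j*B² (O(j, B) = -3 + ((B*j)*B + 13) = -3 + (j*B² + 13) = -3 + (13 + j*B²) = 10 + j*B²)
p(4, -5)*O(-30 + 31, 45) = 4*(10 + (-30 + 31)*45²) = 4*(10 + 1*2025) = 4*(10 + 2025) = 4*2035 = 8140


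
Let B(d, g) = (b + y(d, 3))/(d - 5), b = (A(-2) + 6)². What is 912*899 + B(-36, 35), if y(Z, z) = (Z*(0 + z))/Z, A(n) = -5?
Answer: 33615404/41 ≈ 8.1989e+5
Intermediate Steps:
b = 1 (b = (-5 + 6)² = 1² = 1)
y(Z, z) = z (y(Z, z) = (Z*z)/Z = z)
B(d, g) = 4/(-5 + d) (B(d, g) = (1 + 3)/(d - 5) = 4/(-5 + d))
912*899 + B(-36, 35) = 912*899 + 4/(-5 - 36) = 819888 + 4/(-41) = 819888 + 4*(-1/41) = 819888 - 4/41 = 33615404/41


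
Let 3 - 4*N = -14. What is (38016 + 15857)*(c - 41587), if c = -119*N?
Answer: -9070650883/4 ≈ -2.2677e+9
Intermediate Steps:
N = 17/4 (N = 3/4 - 1/4*(-14) = 3/4 + 7/2 = 17/4 ≈ 4.2500)
c = -2023/4 (c = -119*17/4 = -2023/4 ≈ -505.75)
(38016 + 15857)*(c - 41587) = (38016 + 15857)*(-2023/4 - 41587) = 53873*(-168371/4) = -9070650883/4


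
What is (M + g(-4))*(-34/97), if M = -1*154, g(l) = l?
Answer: 5372/97 ≈ 55.381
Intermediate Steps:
M = -154
(M + g(-4))*(-34/97) = (-154 - 4)*(-34/97) = -(-5372)/97 = -158*(-34/97) = 5372/97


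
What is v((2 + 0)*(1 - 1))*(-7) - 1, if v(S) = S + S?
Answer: -1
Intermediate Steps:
v(S) = 2*S
v((2 + 0)*(1 - 1))*(-7) - 1 = (2*((2 + 0)*(1 - 1)))*(-7) - 1 = (2*(2*0))*(-7) - 1 = (2*0)*(-7) - 1 = 0*(-7) - 1 = 0 - 1 = -1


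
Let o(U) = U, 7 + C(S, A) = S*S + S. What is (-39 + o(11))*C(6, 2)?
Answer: -980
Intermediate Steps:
C(S, A) = -7 + S + S² (C(S, A) = -7 + (S*S + S) = -7 + (S² + S) = -7 + (S + S²) = -7 + S + S²)
(-39 + o(11))*C(6, 2) = (-39 + 11)*(-7 + 6 + 6²) = -28*(-7 + 6 + 36) = -28*35 = -980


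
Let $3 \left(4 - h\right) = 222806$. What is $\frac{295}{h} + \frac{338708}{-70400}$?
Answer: $- \frac{78021089}{16203200} \approx -4.8152$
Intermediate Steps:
$h = - \frac{222794}{3}$ ($h = 4 - \frac{222806}{3} = - \frac{222794}{3} \approx -74265.0$)
$\frac{295}{h} + \frac{338708}{-70400} = \frac{295}{- \frac{222794}{3}} + \frac{338708}{-70400} = 295 \left(- \frac{3}{222794}\right) + 338708 \left(- \frac{1}{70400}\right) = - \frac{885}{222794} - \frac{84677}{17600} = - \frac{78021089}{16203200}$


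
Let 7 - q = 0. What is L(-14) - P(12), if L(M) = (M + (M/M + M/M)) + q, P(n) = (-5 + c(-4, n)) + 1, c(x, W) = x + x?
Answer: 7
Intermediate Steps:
c(x, W) = 2*x
q = 7 (q = 7 - 1*0 = 7 + 0 = 7)
P(n) = -12 (P(n) = (-5 + 2*(-4)) + 1 = (-5 - 8) + 1 = -13 + 1 = -12)
L(M) = 9 + M (L(M) = (M + (M/M + M/M)) + 7 = (M + (1 + 1)) + 7 = (M + 2) + 7 = (2 + M) + 7 = 9 + M)
L(-14) - P(12) = (9 - 14) - 1*(-12) = -5 + 12 = 7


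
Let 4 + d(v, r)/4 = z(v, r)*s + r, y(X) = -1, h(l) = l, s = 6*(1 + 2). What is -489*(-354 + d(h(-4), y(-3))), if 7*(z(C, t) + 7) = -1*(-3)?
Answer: 2899770/7 ≈ 4.1425e+5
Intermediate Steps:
s = 18 (s = 6*3 = 18)
z(C, t) = -46/7 (z(C, t) = -7 + (-1*(-3))/7 = -7 + (1/7)*3 = -7 + 3/7 = -46/7)
d(v, r) = -3424/7 + 4*r (d(v, r) = -16 + 4*(-46/7*18 + r) = -16 + 4*(-828/7 + r) = -16 + (-3312/7 + 4*r) = -3424/7 + 4*r)
-489*(-354 + d(h(-4), y(-3))) = -489*(-354 + (-3424/7 + 4*(-1))) = -489*(-354 + (-3424/7 - 4)) = -489*(-354 - 3452/7) = -489*(-5930/7) = 2899770/7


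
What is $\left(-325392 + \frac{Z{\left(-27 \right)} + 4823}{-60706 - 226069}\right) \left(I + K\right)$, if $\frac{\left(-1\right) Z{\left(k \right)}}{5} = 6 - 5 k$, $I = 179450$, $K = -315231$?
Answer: $\frac{12670308278260958}{286775} \approx 4.4182 \cdot 10^{10}$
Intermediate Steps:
$Z{\left(k \right)} = -30 + 25 k$ ($Z{\left(k \right)} = - 5 \left(6 - 5 k\right) = -30 + 25 k$)
$\left(-325392 + \frac{Z{\left(-27 \right)} + 4823}{-60706 - 226069}\right) \left(I + K\right) = \left(-325392 + \frac{\left(-30 + 25 \left(-27\right)\right) + 4823}{-60706 - 226069}\right) \left(179450 - 315231\right) = \left(-325392 + \frac{\left(-30 - 675\right) + 4823}{-286775}\right) \left(-135781\right) = \left(-325392 + \left(-705 + 4823\right) \left(- \frac{1}{286775}\right)\right) \left(-135781\right) = \left(-325392 + 4118 \left(- \frac{1}{286775}\right)\right) \left(-135781\right) = \left(-325392 - \frac{4118}{286775}\right) \left(-135781\right) = \left(- \frac{93314294918}{286775}\right) \left(-135781\right) = \frac{12670308278260958}{286775}$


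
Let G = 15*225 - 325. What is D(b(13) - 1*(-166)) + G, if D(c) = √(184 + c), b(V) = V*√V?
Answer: 3050 + √(350 + 13*√13) ≈ 3069.9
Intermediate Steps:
b(V) = V^(3/2)
G = 3050 (G = 3375 - 325 = 3050)
D(b(13) - 1*(-166)) + G = √(184 + (13^(3/2) - 1*(-166))) + 3050 = √(184 + (13*√13 + 166)) + 3050 = √(184 + (166 + 13*√13)) + 3050 = √(350 + 13*√13) + 3050 = 3050 + √(350 + 13*√13)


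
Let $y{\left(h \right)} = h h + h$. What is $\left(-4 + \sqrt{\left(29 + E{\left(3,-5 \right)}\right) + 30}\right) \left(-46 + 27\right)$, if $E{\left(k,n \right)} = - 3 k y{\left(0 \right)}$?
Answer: $76 - 19 \sqrt{59} \approx -69.942$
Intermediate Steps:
$y{\left(h \right)} = h + h^{2}$ ($y{\left(h \right)} = h^{2} + h = h + h^{2}$)
$E{\left(k,n \right)} = 0$ ($E{\left(k,n \right)} = - 3 k 0 \left(1 + 0\right) = - 3 k 0 \cdot 1 = - 3 k 0 = 0$)
$\left(-4 + \sqrt{\left(29 + E{\left(3,-5 \right)}\right) + 30}\right) \left(-46 + 27\right) = \left(-4 + \sqrt{\left(29 + 0\right) + 30}\right) \left(-46 + 27\right) = \left(-4 + \sqrt{29 + 30}\right) \left(-19\right) = \left(-4 + \sqrt{59}\right) \left(-19\right) = 76 - 19 \sqrt{59}$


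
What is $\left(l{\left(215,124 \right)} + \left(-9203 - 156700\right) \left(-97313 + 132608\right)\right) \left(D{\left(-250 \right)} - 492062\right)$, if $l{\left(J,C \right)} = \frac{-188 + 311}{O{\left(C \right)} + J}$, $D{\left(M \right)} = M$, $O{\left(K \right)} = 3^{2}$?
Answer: $\frac{80717161045410063}{28} \approx 2.8828 \cdot 10^{15}$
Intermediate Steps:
$O{\left(K \right)} = 9$
$l{\left(J,C \right)} = \frac{123}{9 + J}$ ($l{\left(J,C \right)} = \frac{-188 + 311}{9 + J} = \frac{123}{9 + J}$)
$\left(l{\left(215,124 \right)} + \left(-9203 - 156700\right) \left(-97313 + 132608\right)\right) \left(D{\left(-250 \right)} - 492062\right) = \left(\frac{123}{9 + 215} + \left(-9203 - 156700\right) \left(-97313 + 132608\right)\right) \left(-250 - 492062\right) = \left(\frac{123}{224} - 5855546385\right) \left(-492312\right) = \left(- \frac{1311642390117}{224}\right) \left(-492312\right) = \frac{80717161045410063}{28}$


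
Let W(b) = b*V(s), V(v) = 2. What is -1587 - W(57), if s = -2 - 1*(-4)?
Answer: -1701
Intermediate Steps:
s = 2 (s = -2 + 4 = 2)
W(b) = 2*b (W(b) = b*2 = 2*b)
-1587 - W(57) = -1587 - 2*57 = -1587 - 1*114 = -1587 - 114 = -1701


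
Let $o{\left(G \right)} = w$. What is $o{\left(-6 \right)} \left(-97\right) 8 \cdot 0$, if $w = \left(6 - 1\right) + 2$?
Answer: $0$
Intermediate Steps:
$w = 7$ ($w = 5 + 2 = 7$)
$o{\left(G \right)} = 7$
$o{\left(-6 \right)} \left(-97\right) 8 \cdot 0 = 7 \left(-97\right) 8 \cdot 0 = \left(-679\right) 0 = 0$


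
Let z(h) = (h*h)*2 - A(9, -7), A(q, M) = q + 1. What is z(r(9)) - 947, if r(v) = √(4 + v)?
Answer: -931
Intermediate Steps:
A(q, M) = 1 + q
z(h) = -10 + 2*h² (z(h) = (h*h)*2 - (1 + 9) = h²*2 - 1*10 = 2*h² - 10 = -10 + 2*h²)
z(r(9)) - 947 = (-10 + 2*(√(4 + 9))²) - 947 = (-10 + 2*(√13)²) - 947 = (-10 + 2*13) - 947 = (-10 + 26) - 947 = 16 - 947 = -931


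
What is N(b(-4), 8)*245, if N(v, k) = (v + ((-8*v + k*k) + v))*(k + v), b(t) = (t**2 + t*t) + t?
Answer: -917280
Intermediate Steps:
b(t) = t + 2*t**2 (b(t) = (t**2 + t**2) + t = 2*t**2 + t = t + 2*t**2)
N(v, k) = (k + v)*(k**2 - 6*v) (N(v, k) = (v + ((-8*v + k**2) + v))*(k + v) = (v + ((k**2 - 8*v) + v))*(k + v) = (v + (k**2 - 7*v))*(k + v) = (k**2 - 6*v)*(k + v) = (k + v)*(k**2 - 6*v))
N(b(-4), 8)*245 = (8**3 - 6*16*(1 + 2*(-4))**2 - 4*(1 + 2*(-4))*8**2 - 6*8*(-4*(1 + 2*(-4))))*245 = (512 - 6*16*(1 - 8)**2 - 4*(1 - 8)*64 - 6*8*(-4*(1 - 8)))*245 = (512 - 6*(-4*(-7))**2 - 4*(-7)*64 - 6*8*(-4*(-7)))*245 = (512 - 6*28**2 + 28*64 - 6*8*28)*245 = (512 - 6*784 + 1792 - 1344)*245 = (512 - 4704 + 1792 - 1344)*245 = -3744*245 = -917280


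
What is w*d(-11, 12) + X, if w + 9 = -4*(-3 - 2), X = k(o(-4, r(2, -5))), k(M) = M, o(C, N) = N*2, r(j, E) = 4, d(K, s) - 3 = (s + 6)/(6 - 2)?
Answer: 181/2 ≈ 90.500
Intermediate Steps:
d(K, s) = 9/2 + s/4 (d(K, s) = 3 + (s + 6)/(6 - 2) = 3 + (6 + s)/4 = 3 + (6 + s)*(1/4) = 3 + (3/2 + s/4) = 9/2 + s/4)
o(C, N) = 2*N
X = 8 (X = 2*4 = 8)
w = 11 (w = -9 - 4*(-3 - 2) = -9 - 4*(-5) = -9 + 20 = 11)
w*d(-11, 12) + X = 11*(9/2 + (1/4)*12) + 8 = 11*(9/2 + 3) + 8 = 11*(15/2) + 8 = 165/2 + 8 = 181/2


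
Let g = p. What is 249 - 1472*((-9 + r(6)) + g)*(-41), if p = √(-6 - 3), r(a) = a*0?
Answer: -542919 + 181056*I ≈ -5.4292e+5 + 1.8106e+5*I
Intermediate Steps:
r(a) = 0
p = 3*I (p = √(-9) = 3*I ≈ 3.0*I)
g = 3*I ≈ 3.0*I
249 - 1472*((-9 + r(6)) + g)*(-41) = 249 - 1472*((-9 + 0) + 3*I)*(-41) = 249 - 1472*(-9 + 3*I)*(-41) = 249 - 1472*(369 - 123*I) = 249 + (-543168 + 181056*I) = -542919 + 181056*I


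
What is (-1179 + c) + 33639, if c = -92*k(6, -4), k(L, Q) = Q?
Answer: 32828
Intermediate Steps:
c = 368 (c = -92*(-4) = 368)
(-1179 + c) + 33639 = (-1179 + 368) + 33639 = -811 + 33639 = 32828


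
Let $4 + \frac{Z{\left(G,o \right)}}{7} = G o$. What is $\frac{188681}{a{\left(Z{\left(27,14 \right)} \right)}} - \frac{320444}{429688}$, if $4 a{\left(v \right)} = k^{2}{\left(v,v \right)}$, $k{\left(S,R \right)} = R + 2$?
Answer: $- \frac{58604998359}{92173447100} \approx -0.63581$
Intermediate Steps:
$k{\left(S,R \right)} = 2 + R$
$Z{\left(G,o \right)} = -28 + 7 G o$
$a{\left(v \right)} = \frac{\left(2 + v\right)^{2}}{4}$
$\frac{188681}{a{\left(Z{\left(27,14 \right)} \right)}} - \frac{320444}{429688} = \frac{188681}{\frac{1}{4} \left(2 - \left(28 - 2646\right)\right)^{2}} - \frac{320444}{429688} = \frac{188681}{\frac{1}{4} \left(2 + \left(-28 + 2646\right)\right)^{2}} - \frac{80111}{107422} = \frac{188681}{\frac{1}{4} \left(2 + 2618\right)^{2}} - \frac{80111}{107422} = \frac{188681}{\frac{1}{4} \cdot 2620^{2}} - \frac{80111}{107422} = \frac{188681}{\frac{1}{4} \cdot 6864400} - \frac{80111}{107422} = \frac{188681}{1716100} - \frac{80111}{107422} = - \frac{58604998359}{92173447100}$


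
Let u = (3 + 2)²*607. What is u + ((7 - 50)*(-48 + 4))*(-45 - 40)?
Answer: -145645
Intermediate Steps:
u = 15175 (u = 5²*607 = 25*607 = 15175)
u + ((7 - 50)*(-48 + 4))*(-45 - 40) = 15175 + ((7 - 50)*(-48 + 4))*(-45 - 40) = 15175 - 43*(-44)*(-85) = 15175 + 1892*(-85) = 15175 - 160820 = -145645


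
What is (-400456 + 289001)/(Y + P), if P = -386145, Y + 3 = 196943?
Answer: 22291/37841 ≈ 0.58907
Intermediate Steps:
Y = 196940 (Y = -3 + 196943 = 196940)
(-400456 + 289001)/(Y + P) = (-400456 + 289001)/(196940 - 386145) = -111455/(-189205) = -111455*(-1/189205) = 22291/37841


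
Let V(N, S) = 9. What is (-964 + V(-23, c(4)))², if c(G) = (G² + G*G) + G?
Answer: 912025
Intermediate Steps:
c(G) = G + 2*G² (c(G) = (G² + G²) + G = 2*G² + G = G + 2*G²)
(-964 + V(-23, c(4)))² = (-964 + 9)² = (-955)² = 912025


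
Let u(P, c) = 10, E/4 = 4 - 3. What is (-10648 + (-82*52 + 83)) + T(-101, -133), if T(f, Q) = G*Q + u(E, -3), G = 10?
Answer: -16149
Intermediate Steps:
E = 4 (E = 4*(4 - 3) = 4*1 = 4)
T(f, Q) = 10 + 10*Q (T(f, Q) = 10*Q + 10 = 10 + 10*Q)
(-10648 + (-82*52 + 83)) + T(-101, -133) = (-10648 + (-82*52 + 83)) + (10 + 10*(-133)) = (-10648 + (-4264 + 83)) + (10 - 1330) = (-10648 - 4181) - 1320 = -14829 - 1320 = -16149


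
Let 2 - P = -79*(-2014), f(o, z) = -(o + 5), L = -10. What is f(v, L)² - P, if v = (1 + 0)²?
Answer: 159140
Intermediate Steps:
v = 1 (v = 1² = 1)
f(o, z) = -5 - o (f(o, z) = -(5 + o) = -5 - o)
P = -159104 (P = 2 - (-79)*(-2014) = 2 - 1*159106 = 2 - 159106 = -159104)
f(v, L)² - P = (-5 - 1*1)² - 1*(-159104) = (-5 - 1)² + 159104 = (-6)² + 159104 = 36 + 159104 = 159140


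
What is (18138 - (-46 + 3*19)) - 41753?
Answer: -23626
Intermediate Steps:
(18138 - (-46 + 3*19)) - 41753 = (18138 - (-46 + 57)) - 41753 = (18138 - 1*11) - 41753 = (18138 - 11) - 41753 = 18127 - 41753 = -23626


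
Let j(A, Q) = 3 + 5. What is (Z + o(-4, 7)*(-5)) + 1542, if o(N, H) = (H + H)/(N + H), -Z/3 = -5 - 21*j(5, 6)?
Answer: 6113/3 ≈ 2037.7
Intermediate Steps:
j(A, Q) = 8
Z = 519 (Z = -3*(-5 - 21*8) = -3*(-5 - 168) = -3*(-173) = 519)
o(N, H) = 2*H/(H + N) (o(N, H) = (2*H)/(H + N) = 2*H/(H + N))
(Z + o(-4, 7)*(-5)) + 1542 = (519 + (2*7/(7 - 4))*(-5)) + 1542 = (519 + (2*7/3)*(-5)) + 1542 = (519 + (2*7*(1/3))*(-5)) + 1542 = (519 + (14/3)*(-5)) + 1542 = (519 - 70/3) + 1542 = 1487/3 + 1542 = 6113/3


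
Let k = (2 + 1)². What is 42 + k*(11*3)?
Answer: 339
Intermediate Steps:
k = 9 (k = 3² = 9)
42 + k*(11*3) = 42 + 9*(11*3) = 42 + 9*33 = 42 + 297 = 339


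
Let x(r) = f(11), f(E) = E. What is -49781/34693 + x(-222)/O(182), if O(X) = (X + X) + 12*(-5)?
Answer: -14751801/10546672 ≈ -1.3987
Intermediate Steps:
x(r) = 11
O(X) = -60 + 2*X (O(X) = 2*X - 60 = -60 + 2*X)
-49781/34693 + x(-222)/O(182) = -49781/34693 + 11/(-60 + 2*182) = -49781*1/34693 + 11/(-60 + 364) = -49781/34693 + 11/304 = -14751801/10546672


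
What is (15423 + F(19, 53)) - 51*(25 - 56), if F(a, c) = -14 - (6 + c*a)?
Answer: 15977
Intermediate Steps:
F(a, c) = -20 - a*c (F(a, c) = -14 - (6 + a*c) = -14 + (-6 - a*c) = -20 - a*c)
(15423 + F(19, 53)) - 51*(25 - 56) = (15423 + (-20 - 1*19*53)) - 51*(25 - 56) = (15423 + (-20 - 1007)) - 51*(-31) = (15423 - 1027) + 1581 = 14396 + 1581 = 15977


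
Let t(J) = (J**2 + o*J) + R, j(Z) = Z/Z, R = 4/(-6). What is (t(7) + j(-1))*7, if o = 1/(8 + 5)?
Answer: 13615/39 ≈ 349.10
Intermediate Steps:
R = -2/3 (R = 4*(-1/6) = -2/3 ≈ -0.66667)
o = 1/13 ≈ 0.076923
j(Z) = 1
t(J) = -2/3 + J**2 + J/13 (t(J) = (J**2 + J/13) - 2/3 = -2/3 + J**2 + J/13)
(t(7) + j(-1))*7 = ((-2/3 + 7**2 + (1/13)*7) + 1)*7 = ((-2/3 + 49 + 7/13) + 1)*7 = (1906/39 + 1)*7 = (1945/39)*7 = 13615/39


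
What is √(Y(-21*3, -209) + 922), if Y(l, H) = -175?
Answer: 3*√83 ≈ 27.331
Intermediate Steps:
√(Y(-21*3, -209) + 922) = √(-175 + 922) = √747 = 3*√83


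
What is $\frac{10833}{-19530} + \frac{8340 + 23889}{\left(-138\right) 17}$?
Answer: $- \frac{18190183}{1272705} \approx -14.293$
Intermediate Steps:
$\frac{10833}{-19530} + \frac{8340 + 23889}{\left(-138\right) 17} = 10833 \left(- \frac{1}{19530}\right) + \frac{32229}{-2346} = - \frac{3611}{6510} + 32229 \left(- \frac{1}{2346}\right) = - \frac{3611}{6510} - \frac{10743}{782} = - \frac{18190183}{1272705}$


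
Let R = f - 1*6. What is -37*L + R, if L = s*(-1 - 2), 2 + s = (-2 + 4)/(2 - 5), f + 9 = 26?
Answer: -285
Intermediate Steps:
f = 17 (f = -9 + 26 = 17)
R = 11 (R = 17 - 1*6 = 17 - 6 = 11)
s = -8/3 (s = -2 + (-2 + 4)/(2 - 5) = -2 + 2/(-3) = -2 + 2*(-1/3) = -2 - 2/3 = -8/3 ≈ -2.6667)
L = 8 (L = -8*(-1 - 2)/3 = -8/3*(-3) = 8)
-37*L + R = -37*8 + 11 = -296 + 11 = -285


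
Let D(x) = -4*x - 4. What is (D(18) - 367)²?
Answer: 196249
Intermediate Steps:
D(x) = -4 - 4*x
(D(18) - 367)² = ((-4 - 4*18) - 367)² = ((-4 - 72) - 367)² = (-76 - 367)² = (-443)² = 196249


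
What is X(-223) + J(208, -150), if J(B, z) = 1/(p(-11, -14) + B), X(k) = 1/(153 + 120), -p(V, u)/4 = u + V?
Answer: 83/12012 ≈ 0.0069098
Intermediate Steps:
p(V, u) = -4*V - 4*u (p(V, u) = -4*(u + V) = -4*(V + u) = -4*V - 4*u)
X(k) = 1/273
J(B, z) = 1/(100 + B) (J(B, z) = 1/((-4*(-11) - 4*(-14)) + B) = 1/((44 + 56) + B) = 1/(100 + B))
X(-223) + J(208, -150) = 1/273 + 1/(100 + 208) = 1/273 + 1/308 = 83/12012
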